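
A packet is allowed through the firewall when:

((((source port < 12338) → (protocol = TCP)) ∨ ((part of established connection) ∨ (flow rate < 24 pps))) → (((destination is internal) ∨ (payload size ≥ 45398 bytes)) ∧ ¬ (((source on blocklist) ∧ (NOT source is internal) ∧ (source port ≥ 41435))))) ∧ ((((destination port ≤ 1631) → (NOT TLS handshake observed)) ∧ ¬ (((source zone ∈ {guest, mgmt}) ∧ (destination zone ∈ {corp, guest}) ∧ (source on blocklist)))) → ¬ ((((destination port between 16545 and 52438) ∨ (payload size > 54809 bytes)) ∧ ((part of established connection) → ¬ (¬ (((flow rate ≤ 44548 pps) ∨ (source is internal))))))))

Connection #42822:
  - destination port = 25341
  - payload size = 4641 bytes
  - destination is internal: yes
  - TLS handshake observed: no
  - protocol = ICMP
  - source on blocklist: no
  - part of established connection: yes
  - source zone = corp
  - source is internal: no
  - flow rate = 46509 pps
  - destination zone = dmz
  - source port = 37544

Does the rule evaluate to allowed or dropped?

Allowed

Atomic conditions:
  source port < 12338: 37544 < 12338 is false
  protocol = TCP: ICMP == TCP is false
  part of established connection: yes → true
  flow rate < 24 pps: 46509 < 24 is false
  destination is internal: yes → true
  payload size ≥ 45398 bytes: 4641 ≥ 45398 is false
  source on blocklist: no → false
  NOT source is internal: no → true
  source port ≥ 41435: 37544 ≥ 41435 is false
  destination port ≤ 1631: 25341 ≤ 1631 is false
  NOT TLS handshake observed: no → true
  source zone ∈ {guest, mgmt}: corp is not in the set → false
  destination zone ∈ {corp, guest}: dmz is not in the set → false
  destination port between 16545 and 52438: 25341 in [16545, 52438] is true
  payload size > 54809 bytes: 4641 > 54809 is false
  flow rate ≤ 44548 pps: 46509 ≤ 44548 is false
  source is internal: no → false
Combine:
[1.1.1] false → false (antecedent false ⇒ implication holds) = true
[1.1.2] true OR false = true
[1.1] true OR true = true
[1.2.1] true OR false = true
[1.2.2.1] false AND true AND false = false
[1.2.2] NOT false = true
[1.2] true AND true = true
[1] true → true = true
[2.1.1] false → true (antecedent false ⇒ implication holds) = true
[2.1.2.1] false AND false AND false = false
[2.1.2] NOT false = true
[2.1] true AND true = true
[2.2.1.1] true OR false = true
[2.2.1.2.2.1.1] false OR false = false
[2.2.1.2.2.1] NOT false = true
[2.2.1.2.2] NOT true = false
[2.2.1.2] true → false = false
[2.2.1] true AND false = false
[2.2] NOT false = true
[2] true → true = true
[root] true AND true = true
Overall: true → allowed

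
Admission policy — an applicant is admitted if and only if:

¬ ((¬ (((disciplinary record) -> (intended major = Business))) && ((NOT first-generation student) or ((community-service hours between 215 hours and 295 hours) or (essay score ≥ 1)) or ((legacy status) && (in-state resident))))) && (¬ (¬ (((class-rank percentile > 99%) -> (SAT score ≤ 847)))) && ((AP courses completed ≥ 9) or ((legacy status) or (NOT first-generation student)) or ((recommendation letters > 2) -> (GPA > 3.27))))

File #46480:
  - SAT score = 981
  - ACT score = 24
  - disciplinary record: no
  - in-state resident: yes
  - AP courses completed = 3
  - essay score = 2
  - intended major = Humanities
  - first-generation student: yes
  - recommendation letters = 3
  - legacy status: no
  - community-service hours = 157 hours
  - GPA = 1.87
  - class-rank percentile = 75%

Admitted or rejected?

Atomic conditions:
  disciplinary record: no → false
  intended major = Business: Humanities == Business is false
  NOT first-generation student: yes → false
  community-service hours between 215 hours and 295 hours: 157 in [215, 295] is false
  essay score ≥ 1: 2 ≥ 1 is true
  legacy status: no → false
  in-state resident: yes → true
  class-rank percentile > 99%: 75 > 99 is false
  SAT score ≤ 847: 981 ≤ 847 is false
  AP courses completed ≥ 9: 3 ≥ 9 is false
  recommendation letters > 2: 3 > 2 is true
  GPA > 3.27: 1.87 > 3.27 is false
Combine:
[1.1.1.1] false → false (antecedent false ⇒ implication holds) = true
[1.1.1] NOT true = false
[1.1.2.2] false OR true = true
[1.1.2.3] false AND true = false
[1.1.2] false OR true OR false = true
[1.1] false AND true = false
[1] NOT false = true
[2.1.1.1] false → false (antecedent false ⇒ implication holds) = true
[2.1.1] NOT true = false
[2.1] NOT false = true
[2.2.2] false OR false = false
[2.2.3] true → false = false
[2.2] false OR false OR false = false
[2] true AND false = false
[root] true AND false = false
Overall: false → rejected

Rejected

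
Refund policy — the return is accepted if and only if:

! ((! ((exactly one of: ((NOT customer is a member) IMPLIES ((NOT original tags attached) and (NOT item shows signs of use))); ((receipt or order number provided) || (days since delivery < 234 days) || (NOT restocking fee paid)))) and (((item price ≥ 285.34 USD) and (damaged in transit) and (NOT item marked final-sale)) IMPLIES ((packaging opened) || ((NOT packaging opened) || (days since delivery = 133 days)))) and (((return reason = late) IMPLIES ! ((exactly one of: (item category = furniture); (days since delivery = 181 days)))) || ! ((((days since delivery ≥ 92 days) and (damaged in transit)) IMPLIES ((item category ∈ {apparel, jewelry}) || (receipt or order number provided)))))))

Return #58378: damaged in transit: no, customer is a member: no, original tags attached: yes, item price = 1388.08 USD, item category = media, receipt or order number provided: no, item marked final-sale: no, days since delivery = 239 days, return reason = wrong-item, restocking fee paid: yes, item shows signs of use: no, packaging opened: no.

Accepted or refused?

Refused

Atomic conditions:
  NOT customer is a member: no → true
  NOT original tags attached: yes → false
  NOT item shows signs of use: no → true
  receipt or order number provided: no → false
  days since delivery < 234 days: 239 < 234 is false
  NOT restocking fee paid: yes → false
  item price ≥ 285.34 USD: 1388.08 ≥ 285.34 is true
  damaged in transit: no → false
  NOT item marked final-sale: no → true
  packaging opened: no → false
  NOT packaging opened: no → true
  days since delivery = 133 days: 239 == 133 is false
  return reason = late: wrong-item == late is false
  item category = furniture: media == furniture is false
  days since delivery = 181 days: 239 == 181 is false
  days since delivery ≥ 92 days: 239 ≥ 92 is true
  item category ∈ {apparel, jewelry}: media is not in the set → false
Combine:
[1.1.1.1.2] false AND true = false
[1.1.1.1] true → false = false
[1.1.1.2] false OR false OR false = false
[1.1.1] exactly-one(false, false) = false
[1.1] NOT false = true
[1.2.1] true AND false AND true = false
[1.2.2.2] true OR false = true
[1.2.2] false OR true = true
[1.2] false → true (antecedent false ⇒ implication holds) = true
[1.3.1.2.1] exactly-one(false, false) = false
[1.3.1.2] NOT false = true
[1.3.1] false → true (antecedent false ⇒ implication holds) = true
[1.3.2.1.1] true AND false = false
[1.3.2.1.2] false OR false = false
[1.3.2.1] false → false (antecedent false ⇒ implication holds) = true
[1.3.2] NOT true = false
[1.3] true OR false = true
[1] true AND true AND true = true
[root] NOT true = false
Overall: false → refused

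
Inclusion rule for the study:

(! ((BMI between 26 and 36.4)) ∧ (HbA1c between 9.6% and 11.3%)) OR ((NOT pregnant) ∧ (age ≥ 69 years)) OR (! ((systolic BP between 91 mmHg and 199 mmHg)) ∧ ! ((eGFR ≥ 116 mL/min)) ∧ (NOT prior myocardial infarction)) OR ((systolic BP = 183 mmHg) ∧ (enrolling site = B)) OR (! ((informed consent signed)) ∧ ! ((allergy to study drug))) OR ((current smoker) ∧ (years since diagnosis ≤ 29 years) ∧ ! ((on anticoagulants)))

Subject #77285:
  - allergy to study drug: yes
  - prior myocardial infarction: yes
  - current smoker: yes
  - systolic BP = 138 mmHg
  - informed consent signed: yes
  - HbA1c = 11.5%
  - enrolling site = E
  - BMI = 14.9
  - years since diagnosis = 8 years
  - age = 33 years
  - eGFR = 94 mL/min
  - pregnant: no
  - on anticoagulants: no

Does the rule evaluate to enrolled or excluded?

Atomic conditions:
  BMI between 26 and 36.4: 14.9 in [26, 36.4] is false
  HbA1c between 9.6% and 11.3%: 11.5 in [9.6, 11.3] is false
  NOT pregnant: no → true
  age ≥ 69 years: 33 ≥ 69 is false
  systolic BP between 91 mmHg and 199 mmHg: 138 in [91, 199] is true
  eGFR ≥ 116 mL/min: 94 ≥ 116 is false
  NOT prior myocardial infarction: yes → false
  systolic BP = 183 mmHg: 138 == 183 is false
  enrolling site = B: E == B is false
  informed consent signed: yes → true
  allergy to study drug: yes → true
  current smoker: yes → true
  years since diagnosis ≤ 29 years: 8 ≤ 29 is true
  on anticoagulants: no → false
Combine:
[1.1] NOT false = true
[1] true AND false = false
[2] true AND false = false
[3.1] NOT true = false
[3.2] NOT false = true
[3] false AND true AND false = false
[4] false AND false = false
[5.1] NOT true = false
[5.2] NOT true = false
[5] false AND false = false
[6.3] NOT false = true
[6] true AND true AND true = true
[root] false OR false OR false OR false OR false OR true = true
Overall: true → enrolled

Enrolled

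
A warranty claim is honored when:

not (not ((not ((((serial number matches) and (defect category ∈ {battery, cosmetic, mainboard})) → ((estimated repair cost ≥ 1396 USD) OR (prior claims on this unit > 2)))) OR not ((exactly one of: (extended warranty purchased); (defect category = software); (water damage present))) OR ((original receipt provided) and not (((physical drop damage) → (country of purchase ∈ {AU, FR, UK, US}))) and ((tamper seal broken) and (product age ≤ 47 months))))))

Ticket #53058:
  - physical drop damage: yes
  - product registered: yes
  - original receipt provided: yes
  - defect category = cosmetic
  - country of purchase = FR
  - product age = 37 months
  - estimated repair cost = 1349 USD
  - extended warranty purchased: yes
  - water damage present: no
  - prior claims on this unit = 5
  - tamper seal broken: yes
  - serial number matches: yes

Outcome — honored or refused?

Atomic conditions:
  serial number matches: yes → true
  defect category ∈ {battery, cosmetic, mainboard}: cosmetic is in the set → true
  estimated repair cost ≥ 1396 USD: 1349 ≥ 1396 is false
  prior claims on this unit > 2: 5 > 2 is true
  extended warranty purchased: yes → true
  defect category = software: cosmetic == software is false
  water damage present: no → false
  original receipt provided: yes → true
  physical drop damage: yes → true
  country of purchase ∈ {AU, FR, UK, US}: FR is in the set → true
  tamper seal broken: yes → true
  product age ≤ 47 months: 37 ≤ 47 is true
Combine:
[1.1.1.1.1] true AND true = true
[1.1.1.1.2] false OR true = true
[1.1.1.1] true → true = true
[1.1.1] NOT true = false
[1.1.2.1] exactly-one(true, false, false) = true
[1.1.2] NOT true = false
[1.1.3.2.1] true → true = true
[1.1.3.2] NOT true = false
[1.1.3.3] true AND true = true
[1.1.3] true AND false AND true = false
[1.1] false OR false OR false = false
[1] NOT false = true
[root] NOT true = false
Overall: false → refused

Refused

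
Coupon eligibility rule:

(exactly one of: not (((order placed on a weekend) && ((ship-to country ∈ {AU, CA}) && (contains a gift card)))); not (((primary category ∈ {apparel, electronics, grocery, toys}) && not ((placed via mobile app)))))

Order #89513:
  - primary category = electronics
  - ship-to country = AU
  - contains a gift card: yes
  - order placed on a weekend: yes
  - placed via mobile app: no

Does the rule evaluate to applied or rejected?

Rejected

Atomic conditions:
  order placed on a weekend: yes → true
  ship-to country ∈ {AU, CA}: AU is in the set → true
  contains a gift card: yes → true
  primary category ∈ {apparel, electronics, grocery, toys}: electronics is in the set → true
  placed via mobile app: no → false
Combine:
[1.1.2] true AND true = true
[1.1] true AND true = true
[1] NOT true = false
[2.1.2] NOT false = true
[2.1] true AND true = true
[2] NOT true = false
[root] exactly-one(false, false) = false
Overall: false → rejected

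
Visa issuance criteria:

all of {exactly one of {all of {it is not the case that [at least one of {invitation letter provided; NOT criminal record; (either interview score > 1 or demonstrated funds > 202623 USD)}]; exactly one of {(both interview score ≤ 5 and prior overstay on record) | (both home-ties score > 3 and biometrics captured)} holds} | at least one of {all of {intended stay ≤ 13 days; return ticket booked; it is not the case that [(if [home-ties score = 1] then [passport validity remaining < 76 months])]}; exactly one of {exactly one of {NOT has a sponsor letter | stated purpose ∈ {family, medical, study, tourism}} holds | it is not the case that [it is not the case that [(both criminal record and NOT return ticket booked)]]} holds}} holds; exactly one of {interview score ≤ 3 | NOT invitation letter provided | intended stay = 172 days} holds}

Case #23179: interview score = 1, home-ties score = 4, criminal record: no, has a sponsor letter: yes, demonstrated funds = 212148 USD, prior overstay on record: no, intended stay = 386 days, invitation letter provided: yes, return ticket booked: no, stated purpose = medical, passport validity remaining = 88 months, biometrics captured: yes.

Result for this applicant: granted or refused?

Granted

Atomic conditions:
  invitation letter provided: yes → true
  NOT criminal record: no → true
  interview score > 1: 1 > 1 is false
  demonstrated funds > 202623 USD: 212148 > 202623 is true
  interview score ≤ 5: 1 ≤ 5 is true
  prior overstay on record: no → false
  home-ties score > 3: 4 > 3 is true
  biometrics captured: yes → true
  intended stay ≤ 13 days: 386 ≤ 13 is false
  return ticket booked: no → false
  home-ties score = 1: 4 == 1 is false
  passport validity remaining < 76 months: 88 < 76 is false
  NOT has a sponsor letter: yes → false
  stated purpose ∈ {family, medical, study, tourism}: medical is in the set → true
  criminal record: no → false
  NOT return ticket booked: no → true
  interview score ≤ 3: 1 ≤ 3 is true
  NOT invitation letter provided: yes → false
  intended stay = 172 days: 386 == 172 is false
Combine:
[1.1.1.1.3] false OR true = true
[1.1.1.1] true OR true OR true = true
[1.1.1] NOT true = false
[1.1.2.1] true AND false = false
[1.1.2.2] true AND true = true
[1.1.2] exactly-one(false, true) = true
[1.1] false AND true = false
[1.2.1.3.1] false → false (antecedent false ⇒ implication holds) = true
[1.2.1.3] NOT true = false
[1.2.1] false AND false AND false = false
[1.2.2.1] exactly-one(false, true) = true
[1.2.2.2.1.1] false AND true = false
[1.2.2.2.1] NOT false = true
[1.2.2.2] NOT true = false
[1.2.2] exactly-one(true, false) = true
[1.2] false OR true = true
[1] exactly-one(false, true) = true
[2] exactly-one(true, false, false) = true
[root] true AND true = true
Overall: true → granted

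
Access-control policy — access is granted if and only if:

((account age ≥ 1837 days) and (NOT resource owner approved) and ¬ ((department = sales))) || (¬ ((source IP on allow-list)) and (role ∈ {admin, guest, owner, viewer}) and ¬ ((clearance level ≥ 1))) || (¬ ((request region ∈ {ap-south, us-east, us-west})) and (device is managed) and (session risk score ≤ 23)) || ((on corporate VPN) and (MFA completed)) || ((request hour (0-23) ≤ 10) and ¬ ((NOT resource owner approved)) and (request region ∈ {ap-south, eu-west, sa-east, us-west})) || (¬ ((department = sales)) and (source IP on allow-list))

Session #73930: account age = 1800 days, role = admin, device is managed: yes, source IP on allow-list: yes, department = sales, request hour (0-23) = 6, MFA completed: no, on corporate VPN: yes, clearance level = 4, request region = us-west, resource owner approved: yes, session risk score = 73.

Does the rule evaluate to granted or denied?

Granted

Atomic conditions:
  account age ≥ 1837 days: 1800 ≥ 1837 is false
  NOT resource owner approved: yes → false
  department = sales: sales == sales is true
  source IP on allow-list: yes → true
  role ∈ {admin, guest, owner, viewer}: admin is in the set → true
  clearance level ≥ 1: 4 ≥ 1 is true
  request region ∈ {ap-south, us-east, us-west}: us-west is in the set → true
  device is managed: yes → true
  session risk score ≤ 23: 73 ≤ 23 is false
  on corporate VPN: yes → true
  MFA completed: no → false
  request hour (0-23) ≤ 10: 6 ≤ 10 is true
  request region ∈ {ap-south, eu-west, sa-east, us-west}: us-west is in the set → true
Combine:
[1.3] NOT true = false
[1] false AND false AND false = false
[2.1] NOT true = false
[2.3] NOT true = false
[2] false AND true AND false = false
[3.1] NOT true = false
[3] false AND true AND false = false
[4] true AND false = false
[5.2] NOT false = true
[5] true AND true AND true = true
[6.1] NOT true = false
[6] false AND true = false
[root] false OR false OR false OR false OR true OR false = true
Overall: true → granted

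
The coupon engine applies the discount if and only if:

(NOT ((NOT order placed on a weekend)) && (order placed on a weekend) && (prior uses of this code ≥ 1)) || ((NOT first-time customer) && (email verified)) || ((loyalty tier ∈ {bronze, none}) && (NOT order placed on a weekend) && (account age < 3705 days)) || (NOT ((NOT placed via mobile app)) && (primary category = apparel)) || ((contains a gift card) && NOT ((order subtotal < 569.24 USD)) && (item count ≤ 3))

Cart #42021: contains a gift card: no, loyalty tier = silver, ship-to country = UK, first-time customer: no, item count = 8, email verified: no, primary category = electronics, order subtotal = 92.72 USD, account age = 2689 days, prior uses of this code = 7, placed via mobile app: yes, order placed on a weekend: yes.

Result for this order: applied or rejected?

Applied

Atomic conditions:
  NOT order placed on a weekend: yes → false
  order placed on a weekend: yes → true
  prior uses of this code ≥ 1: 7 ≥ 1 is true
  NOT first-time customer: no → true
  email verified: no → false
  loyalty tier ∈ {bronze, none}: silver is not in the set → false
  account age < 3705 days: 2689 < 3705 is true
  NOT placed via mobile app: yes → false
  primary category = apparel: electronics == apparel is false
  contains a gift card: no → false
  order subtotal < 569.24 USD: 92.72 < 569.24 is true
  item count ≤ 3: 8 ≤ 3 is false
Combine:
[1.1] NOT false = true
[1] true AND true AND true = true
[2] true AND false = false
[3] false AND false AND true = false
[4.1] NOT false = true
[4] true AND false = false
[5.2] NOT true = false
[5] false AND false AND false = false
[root] true OR false OR false OR false OR false = true
Overall: true → applied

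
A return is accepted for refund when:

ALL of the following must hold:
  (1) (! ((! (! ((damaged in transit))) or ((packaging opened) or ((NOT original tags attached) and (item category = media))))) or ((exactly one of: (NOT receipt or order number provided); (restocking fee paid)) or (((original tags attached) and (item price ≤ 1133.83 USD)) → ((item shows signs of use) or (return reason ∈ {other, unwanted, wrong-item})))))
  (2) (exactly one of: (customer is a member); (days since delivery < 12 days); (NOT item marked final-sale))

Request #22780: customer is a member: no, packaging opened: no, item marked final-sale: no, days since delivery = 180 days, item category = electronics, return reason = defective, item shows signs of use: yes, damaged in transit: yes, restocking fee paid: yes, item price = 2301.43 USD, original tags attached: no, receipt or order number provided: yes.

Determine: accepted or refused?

Atomic conditions:
  damaged in transit: yes → true
  packaging opened: no → false
  NOT original tags attached: no → true
  item category = media: electronics == media is false
  NOT receipt or order number provided: yes → false
  restocking fee paid: yes → true
  original tags attached: no → false
  item price ≤ 1133.83 USD: 2301.43 ≤ 1133.83 is false
  item shows signs of use: yes → true
  return reason ∈ {other, unwanted, wrong-item}: defective is not in the set → false
  customer is a member: no → false
  days since delivery < 12 days: 180 < 12 is false
  NOT item marked final-sale: no → true
Combine:
[1.1.1.1.1] NOT true = false
[1.1.1.1] NOT false = true
[1.1.1.2.2] true AND false = false
[1.1.1.2] false OR false = false
[1.1.1] true OR false = true
[1.1] NOT true = false
[1.2.1] exactly-one(false, true) = true
[1.2.2.1] false AND false = false
[1.2.2.2] true OR false = true
[1.2.2] false → true (antecedent false ⇒ implication holds) = true
[1.2] true OR true = true
[1] false OR true = true
[2] exactly-one(false, false, true) = true
[root] true AND true = true
Overall: true → accepted

Accepted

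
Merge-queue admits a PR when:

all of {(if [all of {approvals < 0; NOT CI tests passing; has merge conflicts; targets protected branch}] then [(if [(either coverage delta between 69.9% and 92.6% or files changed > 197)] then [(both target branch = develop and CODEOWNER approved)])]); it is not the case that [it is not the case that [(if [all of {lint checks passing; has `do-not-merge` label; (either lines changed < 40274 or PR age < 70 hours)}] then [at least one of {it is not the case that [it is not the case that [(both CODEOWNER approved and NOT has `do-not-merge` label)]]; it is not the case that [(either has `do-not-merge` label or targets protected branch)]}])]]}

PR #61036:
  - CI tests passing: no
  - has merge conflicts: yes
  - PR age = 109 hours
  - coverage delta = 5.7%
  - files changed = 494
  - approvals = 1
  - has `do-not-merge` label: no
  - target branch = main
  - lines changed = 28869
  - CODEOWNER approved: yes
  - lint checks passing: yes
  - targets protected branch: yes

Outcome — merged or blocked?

Atomic conditions:
  approvals < 0: 1 < 0 is false
  NOT CI tests passing: no → true
  has merge conflicts: yes → true
  targets protected branch: yes → true
  coverage delta between 69.9% and 92.6%: 5.7 in [69.9, 92.6] is false
  files changed > 197: 494 > 197 is true
  target branch = develop: main == develop is false
  CODEOWNER approved: yes → true
  lint checks passing: yes → true
  has `do-not-merge` label: no → false
  lines changed < 40274: 28869 < 40274 is true
  PR age < 70 hours: 109 < 70 is false
  NOT has `do-not-merge` label: no → true
Combine:
[1.1] false AND true AND true AND true = false
[1.2.1] false OR true = true
[1.2.2] false AND true = false
[1.2] true → false = false
[1] false → false (antecedent false ⇒ implication holds) = true
[2.1.1.1.3] true OR false = true
[2.1.1.1] true AND false AND true = false
[2.1.1.2.1.1.1] true AND true = true
[2.1.1.2.1.1] NOT true = false
[2.1.1.2.1] NOT false = true
[2.1.1.2.2.1] false OR true = true
[2.1.1.2.2] NOT true = false
[2.1.1.2] true OR false = true
[2.1.1] false → true (antecedent false ⇒ implication holds) = true
[2.1] NOT true = false
[2] NOT false = true
[root] true AND true = true
Overall: true → merged

Merged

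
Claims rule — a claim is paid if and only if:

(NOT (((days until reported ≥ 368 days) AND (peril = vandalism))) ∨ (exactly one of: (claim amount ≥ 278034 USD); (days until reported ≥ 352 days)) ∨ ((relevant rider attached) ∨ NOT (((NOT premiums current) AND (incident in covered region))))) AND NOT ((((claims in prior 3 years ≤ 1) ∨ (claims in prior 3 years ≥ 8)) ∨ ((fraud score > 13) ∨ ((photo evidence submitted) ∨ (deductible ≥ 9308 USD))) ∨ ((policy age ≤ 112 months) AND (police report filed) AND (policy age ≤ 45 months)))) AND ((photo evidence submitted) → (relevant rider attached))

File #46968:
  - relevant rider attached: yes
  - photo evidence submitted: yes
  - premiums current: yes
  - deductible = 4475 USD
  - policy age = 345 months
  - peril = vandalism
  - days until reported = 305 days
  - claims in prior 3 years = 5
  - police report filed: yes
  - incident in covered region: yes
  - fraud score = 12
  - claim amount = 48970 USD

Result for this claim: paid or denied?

Denied

Atomic conditions:
  days until reported ≥ 368 days: 305 ≥ 368 is false
  peril = vandalism: vandalism == vandalism is true
  claim amount ≥ 278034 USD: 48970 ≥ 278034 is false
  days until reported ≥ 352 days: 305 ≥ 352 is false
  relevant rider attached: yes → true
  NOT premiums current: yes → false
  incident in covered region: yes → true
  claims in prior 3 years ≤ 1: 5 ≤ 1 is false
  claims in prior 3 years ≥ 8: 5 ≥ 8 is false
  fraud score > 13: 12 > 13 is false
  photo evidence submitted: yes → true
  deductible ≥ 9308 USD: 4475 ≥ 9308 is false
  policy age ≤ 112 months: 345 ≤ 112 is false
  police report filed: yes → true
  policy age ≤ 45 months: 345 ≤ 45 is false
Combine:
[1.1.1] false AND true = false
[1.1] NOT false = true
[1.2] exactly-one(false, false) = false
[1.3.2.1] false AND true = false
[1.3.2] NOT false = true
[1.3] true OR true = true
[1] true OR false OR true = true
[2.1.1] false OR false = false
[2.1.2.2] true OR false = true
[2.1.2] false OR true = true
[2.1.3] false AND true AND false = false
[2.1] false OR true OR false = true
[2] NOT true = false
[3] true → true = true
[root] true AND false AND true = false
Overall: false → denied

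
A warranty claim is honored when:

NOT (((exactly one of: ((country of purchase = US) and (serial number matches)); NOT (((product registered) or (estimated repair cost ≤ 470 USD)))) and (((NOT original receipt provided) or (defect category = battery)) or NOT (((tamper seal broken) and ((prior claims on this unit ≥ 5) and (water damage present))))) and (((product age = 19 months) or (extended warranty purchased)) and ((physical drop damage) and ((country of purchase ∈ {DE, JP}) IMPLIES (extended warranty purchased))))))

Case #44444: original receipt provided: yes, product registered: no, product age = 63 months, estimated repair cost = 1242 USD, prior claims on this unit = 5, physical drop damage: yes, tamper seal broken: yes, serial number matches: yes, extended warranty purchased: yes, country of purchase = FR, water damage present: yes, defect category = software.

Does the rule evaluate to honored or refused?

Atomic conditions:
  country of purchase = US: FR == US is false
  serial number matches: yes → true
  product registered: no → false
  estimated repair cost ≤ 470 USD: 1242 ≤ 470 is false
  NOT original receipt provided: yes → false
  defect category = battery: software == battery is false
  tamper seal broken: yes → true
  prior claims on this unit ≥ 5: 5 ≥ 5 is true
  water damage present: yes → true
  product age = 19 months: 63 == 19 is false
  extended warranty purchased: yes → true
  physical drop damage: yes → true
  country of purchase ∈ {DE, JP}: FR is not in the set → false
Combine:
[1.1.1] false AND true = false
[1.1.2.1] false OR false = false
[1.1.2] NOT false = true
[1.1] exactly-one(false, true) = true
[1.2.1] false OR false = false
[1.2.2.1.2] true AND true = true
[1.2.2.1] true AND true = true
[1.2.2] NOT true = false
[1.2] false OR false = false
[1.3.1] false OR true = true
[1.3.2.2] false → true (antecedent false ⇒ implication holds) = true
[1.3.2] true AND true = true
[1.3] true AND true = true
[1] true AND false AND true = false
[root] NOT false = true
Overall: true → honored

Honored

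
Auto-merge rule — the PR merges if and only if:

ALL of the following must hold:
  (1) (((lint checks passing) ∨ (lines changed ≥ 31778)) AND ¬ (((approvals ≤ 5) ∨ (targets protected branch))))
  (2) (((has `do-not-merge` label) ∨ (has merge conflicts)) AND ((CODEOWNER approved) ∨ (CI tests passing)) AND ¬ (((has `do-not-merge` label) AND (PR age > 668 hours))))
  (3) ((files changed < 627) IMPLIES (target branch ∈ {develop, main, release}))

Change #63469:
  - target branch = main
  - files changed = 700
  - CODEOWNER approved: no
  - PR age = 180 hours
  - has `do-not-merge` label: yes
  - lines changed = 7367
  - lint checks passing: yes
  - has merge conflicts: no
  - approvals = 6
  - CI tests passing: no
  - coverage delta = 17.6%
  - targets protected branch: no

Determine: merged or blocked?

Blocked

Atomic conditions:
  lint checks passing: yes → true
  lines changed ≥ 31778: 7367 ≥ 31778 is false
  approvals ≤ 5: 6 ≤ 5 is false
  targets protected branch: no → false
  has `do-not-merge` label: yes → true
  has merge conflicts: no → false
  CODEOWNER approved: no → false
  CI tests passing: no → false
  PR age > 668 hours: 180 > 668 is false
  files changed < 627: 700 < 627 is false
  target branch ∈ {develop, main, release}: main is in the set → true
Combine:
[1.1] true OR false = true
[1.2.1] false OR false = false
[1.2] NOT false = true
[1] true AND true = true
[2.1] true OR false = true
[2.2] false OR false = false
[2.3.1] true AND false = false
[2.3] NOT false = true
[2] true AND false AND true = false
[3] false → true (antecedent false ⇒ implication holds) = true
[root] true AND false AND true = false
Overall: false → blocked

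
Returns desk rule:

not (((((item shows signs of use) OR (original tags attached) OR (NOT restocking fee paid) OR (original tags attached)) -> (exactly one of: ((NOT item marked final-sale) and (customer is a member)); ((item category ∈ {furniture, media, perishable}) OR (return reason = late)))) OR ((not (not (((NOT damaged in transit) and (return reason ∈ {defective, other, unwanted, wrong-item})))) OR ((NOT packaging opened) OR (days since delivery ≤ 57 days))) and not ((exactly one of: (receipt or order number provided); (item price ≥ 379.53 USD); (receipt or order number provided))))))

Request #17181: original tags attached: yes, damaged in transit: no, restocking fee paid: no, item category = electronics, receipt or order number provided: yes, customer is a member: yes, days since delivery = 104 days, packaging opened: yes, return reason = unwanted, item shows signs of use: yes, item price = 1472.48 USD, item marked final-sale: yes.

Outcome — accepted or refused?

Atomic conditions:
  item shows signs of use: yes → true
  original tags attached: yes → true
  NOT restocking fee paid: no → true
  NOT item marked final-sale: yes → false
  customer is a member: yes → true
  item category ∈ {furniture, media, perishable}: electronics is not in the set → false
  return reason = late: unwanted == late is false
  NOT damaged in transit: no → true
  return reason ∈ {defective, other, unwanted, wrong-item}: unwanted is in the set → true
  NOT packaging opened: yes → false
  days since delivery ≤ 57 days: 104 ≤ 57 is false
  receipt or order number provided: yes → true
  item price ≥ 379.53 USD: 1472.48 ≥ 379.53 is true
Combine:
[1.1.1] true OR true OR true OR true = true
[1.1.2.1] false AND true = false
[1.1.2.2] false OR false = false
[1.1.2] exactly-one(false, false) = false
[1.1] true → false = false
[1.2.1.1.1.1] true AND true = true
[1.2.1.1.1] NOT true = false
[1.2.1.1] NOT false = true
[1.2.1.2] false OR false = false
[1.2.1] true OR false = true
[1.2.2.1] exactly-one(true, true, true) = false
[1.2.2] NOT false = true
[1.2] true AND true = true
[1] false OR true = true
[root] NOT true = false
Overall: false → refused

Refused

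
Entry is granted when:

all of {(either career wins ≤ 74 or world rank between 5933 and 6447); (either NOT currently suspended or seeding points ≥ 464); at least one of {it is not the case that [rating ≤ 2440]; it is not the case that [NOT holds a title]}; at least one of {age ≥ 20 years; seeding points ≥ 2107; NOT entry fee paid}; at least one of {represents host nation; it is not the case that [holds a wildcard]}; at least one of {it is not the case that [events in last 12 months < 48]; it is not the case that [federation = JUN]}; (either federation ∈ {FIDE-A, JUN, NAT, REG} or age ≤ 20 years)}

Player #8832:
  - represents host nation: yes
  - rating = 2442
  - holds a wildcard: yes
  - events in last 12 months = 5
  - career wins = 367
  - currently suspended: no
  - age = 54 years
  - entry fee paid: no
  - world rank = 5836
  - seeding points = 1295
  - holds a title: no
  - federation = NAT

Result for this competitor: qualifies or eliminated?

Atomic conditions:
  career wins ≤ 74: 367 ≤ 74 is false
  world rank between 5933 and 6447: 5836 in [5933, 6447] is false
  NOT currently suspended: no → true
  seeding points ≥ 464: 1295 ≥ 464 is true
  rating ≤ 2440: 2442 ≤ 2440 is false
  NOT holds a title: no → true
  age ≥ 20 years: 54 ≥ 20 is true
  seeding points ≥ 2107: 1295 ≥ 2107 is false
  NOT entry fee paid: no → true
  represents host nation: yes → true
  holds a wildcard: yes → true
  events in last 12 months < 48: 5 < 48 is true
  federation = JUN: NAT == JUN is false
  federation ∈ {FIDE-A, JUN, NAT, REG}: NAT is in the set → true
  age ≤ 20 years: 54 ≤ 20 is false
Combine:
[1] false OR false = false
[2] true OR true = true
[3.1] NOT false = true
[3.2] NOT true = false
[3] true OR false = true
[4] true OR false OR true = true
[5.2] NOT true = false
[5] true OR false = true
[6.1] NOT true = false
[6.2] NOT false = true
[6] false OR true = true
[7] true OR false = true
[root] false AND true AND true AND true AND true AND true AND true = false
Overall: false → eliminated

Eliminated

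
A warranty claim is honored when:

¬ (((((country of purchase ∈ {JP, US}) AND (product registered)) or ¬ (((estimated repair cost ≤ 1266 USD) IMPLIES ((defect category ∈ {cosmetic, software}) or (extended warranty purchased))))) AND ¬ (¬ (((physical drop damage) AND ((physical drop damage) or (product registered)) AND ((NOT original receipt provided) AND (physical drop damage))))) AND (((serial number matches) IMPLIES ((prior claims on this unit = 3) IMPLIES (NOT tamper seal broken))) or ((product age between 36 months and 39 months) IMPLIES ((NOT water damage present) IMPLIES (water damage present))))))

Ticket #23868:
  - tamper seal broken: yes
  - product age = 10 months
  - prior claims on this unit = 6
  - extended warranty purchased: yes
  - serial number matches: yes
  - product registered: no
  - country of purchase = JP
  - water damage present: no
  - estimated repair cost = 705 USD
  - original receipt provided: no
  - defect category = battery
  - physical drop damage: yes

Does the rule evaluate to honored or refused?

Atomic conditions:
  country of purchase ∈ {JP, US}: JP is in the set → true
  product registered: no → false
  estimated repair cost ≤ 1266 USD: 705 ≤ 1266 is true
  defect category ∈ {cosmetic, software}: battery is not in the set → false
  extended warranty purchased: yes → true
  physical drop damage: yes → true
  NOT original receipt provided: no → true
  serial number matches: yes → true
  prior claims on this unit = 3: 6 == 3 is false
  NOT tamper seal broken: yes → false
  product age between 36 months and 39 months: 10 in [36, 39] is false
  NOT water damage present: no → true
  water damage present: no → false
Combine:
[1.1.1] true AND false = false
[1.1.2.1.2] false OR true = true
[1.1.2.1] true → true = true
[1.1.2] NOT true = false
[1.1] false OR false = false
[1.2.1.1.2] true OR false = true
[1.2.1.1.3] true AND true = true
[1.2.1.1] true AND true AND true = true
[1.2.1] NOT true = false
[1.2] NOT false = true
[1.3.1.2] false → false (antecedent false ⇒ implication holds) = true
[1.3.1] true → true = true
[1.3.2.2] true → false = false
[1.3.2] false → false (antecedent false ⇒ implication holds) = true
[1.3] true OR true = true
[1] false AND true AND true = false
[root] NOT false = true
Overall: true → honored

Honored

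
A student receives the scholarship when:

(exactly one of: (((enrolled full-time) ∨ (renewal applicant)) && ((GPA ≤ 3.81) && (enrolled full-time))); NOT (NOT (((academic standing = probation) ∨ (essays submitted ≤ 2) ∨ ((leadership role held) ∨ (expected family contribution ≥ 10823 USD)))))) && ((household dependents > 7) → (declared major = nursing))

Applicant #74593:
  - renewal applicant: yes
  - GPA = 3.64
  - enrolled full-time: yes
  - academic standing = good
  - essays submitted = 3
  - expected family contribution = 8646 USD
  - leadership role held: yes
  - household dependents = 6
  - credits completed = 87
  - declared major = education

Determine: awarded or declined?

Atomic conditions:
  enrolled full-time: yes → true
  renewal applicant: yes → true
  GPA ≤ 3.81: 3.64 ≤ 3.81 is true
  academic standing = probation: good == probation is false
  essays submitted ≤ 2: 3 ≤ 2 is false
  leadership role held: yes → true
  expected family contribution ≥ 10823 USD: 8646 ≥ 10823 is false
  household dependents > 7: 6 > 7 is false
  declared major = nursing: education == nursing is false
Combine:
[1.1.1] true OR true = true
[1.1.2] true AND true = true
[1.1] true AND true = true
[1.2.1.1.3] true OR false = true
[1.2.1.1] false OR false OR true = true
[1.2.1] NOT true = false
[1.2] NOT false = true
[1] exactly-one(true, true) = false
[2] false → false (antecedent false ⇒ implication holds) = true
[root] false AND true = false
Overall: false → declined

Declined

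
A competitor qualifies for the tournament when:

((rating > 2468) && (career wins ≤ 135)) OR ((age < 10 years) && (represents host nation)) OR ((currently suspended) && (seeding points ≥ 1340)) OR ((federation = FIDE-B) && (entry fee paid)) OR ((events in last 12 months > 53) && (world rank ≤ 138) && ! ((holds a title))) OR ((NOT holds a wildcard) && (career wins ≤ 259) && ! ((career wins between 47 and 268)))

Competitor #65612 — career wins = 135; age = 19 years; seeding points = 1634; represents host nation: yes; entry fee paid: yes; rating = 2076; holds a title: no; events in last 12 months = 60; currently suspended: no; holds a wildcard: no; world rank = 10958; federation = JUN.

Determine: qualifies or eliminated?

Atomic conditions:
  rating > 2468: 2076 > 2468 is false
  career wins ≤ 135: 135 ≤ 135 is true
  age < 10 years: 19 < 10 is false
  represents host nation: yes → true
  currently suspended: no → false
  seeding points ≥ 1340: 1634 ≥ 1340 is true
  federation = FIDE-B: JUN == FIDE-B is false
  entry fee paid: yes → true
  events in last 12 months > 53: 60 > 53 is true
  world rank ≤ 138: 10958 ≤ 138 is false
  holds a title: no → false
  NOT holds a wildcard: no → true
  career wins ≤ 259: 135 ≤ 259 is true
  career wins between 47 and 268: 135 in [47, 268] is true
Combine:
[1] false AND true = false
[2] false AND true = false
[3] false AND true = false
[4] false AND true = false
[5.3] NOT false = true
[5] true AND false AND true = false
[6.3] NOT true = false
[6] true AND true AND false = false
[root] false OR false OR false OR false OR false OR false = false
Overall: false → eliminated

Eliminated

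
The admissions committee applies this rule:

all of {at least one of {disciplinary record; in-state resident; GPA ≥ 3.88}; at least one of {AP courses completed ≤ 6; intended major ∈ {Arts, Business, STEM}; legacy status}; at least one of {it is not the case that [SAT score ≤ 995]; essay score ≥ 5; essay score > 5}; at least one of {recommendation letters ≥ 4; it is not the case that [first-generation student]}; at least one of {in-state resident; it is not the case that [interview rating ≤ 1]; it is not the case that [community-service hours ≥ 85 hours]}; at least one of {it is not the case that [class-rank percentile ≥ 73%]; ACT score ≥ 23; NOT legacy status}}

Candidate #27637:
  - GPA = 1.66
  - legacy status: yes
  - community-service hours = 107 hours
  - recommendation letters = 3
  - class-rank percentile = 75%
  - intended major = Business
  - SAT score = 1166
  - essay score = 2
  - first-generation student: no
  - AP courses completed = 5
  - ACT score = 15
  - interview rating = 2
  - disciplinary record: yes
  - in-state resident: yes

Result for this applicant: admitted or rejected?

Rejected

Atomic conditions:
  disciplinary record: yes → true
  in-state resident: yes → true
  GPA ≥ 3.88: 1.66 ≥ 3.88 is false
  AP courses completed ≤ 6: 5 ≤ 6 is true
  intended major ∈ {Arts, Business, STEM}: Business is in the set → true
  legacy status: yes → true
  SAT score ≤ 995: 1166 ≤ 995 is false
  essay score ≥ 5: 2 ≥ 5 is false
  essay score > 5: 2 > 5 is false
  recommendation letters ≥ 4: 3 ≥ 4 is false
  first-generation student: no → false
  interview rating ≤ 1: 2 ≤ 1 is false
  community-service hours ≥ 85 hours: 107 ≥ 85 is true
  class-rank percentile ≥ 73%: 75 ≥ 73 is true
  ACT score ≥ 23: 15 ≥ 23 is false
  NOT legacy status: yes → false
Combine:
[1] true OR true OR false = true
[2] true OR true OR true = true
[3.1] NOT false = true
[3] true OR false OR false = true
[4.2] NOT false = true
[4] false OR true = true
[5.2] NOT false = true
[5.3] NOT true = false
[5] true OR true OR false = true
[6.1] NOT true = false
[6] false OR false OR false = false
[root] true AND true AND true AND true AND true AND false = false
Overall: false → rejected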